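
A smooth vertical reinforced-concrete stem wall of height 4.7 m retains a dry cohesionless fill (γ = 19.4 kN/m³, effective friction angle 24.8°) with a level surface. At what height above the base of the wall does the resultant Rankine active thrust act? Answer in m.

K_a = 0.4090.
The pressure distribution is triangular, so the resultant acts at H/3 above the base = 4.7/3 = 1.567 m.

1.57 m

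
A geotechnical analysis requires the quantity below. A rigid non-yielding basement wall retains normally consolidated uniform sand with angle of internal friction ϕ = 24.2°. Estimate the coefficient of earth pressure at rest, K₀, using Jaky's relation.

0.590

K₀ = 1 − sin φ' = 1 − sin 24.2° = 0.5901.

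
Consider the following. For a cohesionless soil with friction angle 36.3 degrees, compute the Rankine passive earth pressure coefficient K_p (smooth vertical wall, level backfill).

K_p = (1 + sin φ)/(1 − sin φ) = tan²(45° + 36.3°/2) = 3.902.

3.90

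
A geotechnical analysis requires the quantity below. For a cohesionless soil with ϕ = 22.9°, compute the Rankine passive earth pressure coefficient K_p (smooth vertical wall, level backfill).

K_p = (1 + sin φ)/(1 − sin φ) = tan²(45° + 22.9°/2) = 2.274.

2.27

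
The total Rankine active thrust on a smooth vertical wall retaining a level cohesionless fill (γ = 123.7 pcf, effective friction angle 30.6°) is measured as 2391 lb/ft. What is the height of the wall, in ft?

K_a = 0.3253. P_a = ½ K_a γ H² ⇒ H = √(2P_a/(K_a γ)).
H = √(2×2391/(0.3253×123.7)) = 10.90 ft.

10.9 ft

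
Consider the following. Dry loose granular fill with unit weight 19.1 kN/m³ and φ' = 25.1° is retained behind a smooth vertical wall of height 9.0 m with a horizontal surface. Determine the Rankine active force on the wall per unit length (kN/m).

313 kN/m

K_a = tan²(45° − φ/2) = 0.4043.
P_a = ½ K_a γ H² = 0.5 × 0.4043 × 19.1 × 9.0² = 312.7 kN/m.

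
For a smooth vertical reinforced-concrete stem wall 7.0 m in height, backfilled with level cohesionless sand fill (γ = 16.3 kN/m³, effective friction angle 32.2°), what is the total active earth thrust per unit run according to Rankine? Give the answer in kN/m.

K_a = tan²(45° − φ/2) = 0.3047.
P_a = ½ K_a γ H² = 0.5 × 0.3047 × 16.3 × 7.0² = 121.7 kN/m.

122 kN/m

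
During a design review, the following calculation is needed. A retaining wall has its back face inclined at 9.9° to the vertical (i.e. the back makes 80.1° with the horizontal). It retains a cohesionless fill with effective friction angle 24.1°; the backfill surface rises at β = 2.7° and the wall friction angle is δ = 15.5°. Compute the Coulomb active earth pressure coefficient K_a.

0.471

K_a = sin²(α+φ) / [sin²α · sin(α−δ) · (1 + √{sin(φ+δ)sin(φ−β) / (sin(α−δ)sin(α+β))})²].
With α = 80.1°, φ = 24.1°, δ = 15.5°, β = 2.7°: K_a = 0.4705.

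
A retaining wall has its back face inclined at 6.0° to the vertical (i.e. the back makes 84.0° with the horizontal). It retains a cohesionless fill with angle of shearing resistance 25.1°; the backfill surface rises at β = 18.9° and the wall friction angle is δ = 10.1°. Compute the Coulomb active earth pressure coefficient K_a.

K_a = sin²(α+φ) / [sin²α · sin(α−δ) · (1 + √{sin(φ+δ)sin(φ−β) / (sin(α−δ)sin(α+β))})²].
With α = 84.0°, φ = 25.1°, δ = 10.1°, β = 18.9°: K_a = 0.5939.

0.594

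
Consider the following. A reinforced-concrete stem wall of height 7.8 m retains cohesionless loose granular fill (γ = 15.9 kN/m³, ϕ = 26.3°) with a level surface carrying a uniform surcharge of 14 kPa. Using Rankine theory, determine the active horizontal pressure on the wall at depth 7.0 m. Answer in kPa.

K_a = (1 − sin φ)/(1 + sin φ) = 0.3859.
σ_v = γz + q = 15.9 × 7.0 + 14 = 125.3 kPa.
σ_h = K_a σ_v = 0.3859 × 125.3 = 48.36 kPa.

48.4 kPa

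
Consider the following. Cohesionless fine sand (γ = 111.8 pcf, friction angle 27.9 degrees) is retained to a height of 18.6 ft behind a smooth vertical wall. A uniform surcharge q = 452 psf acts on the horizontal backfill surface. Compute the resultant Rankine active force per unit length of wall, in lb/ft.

10100 lb/ft

K_a = tan²(45° − φ/2) = 0.3625.
Soil triangle: ½ K_a γ H² = 0.5×0.3625×111.8×18.6² = 7010 lb/ft.
Surcharge rectangle: K_a q H = 0.3625×452×18.6 = 3047 lb/ft.
Total = 7010 + 3047 = 10060 lb/ft.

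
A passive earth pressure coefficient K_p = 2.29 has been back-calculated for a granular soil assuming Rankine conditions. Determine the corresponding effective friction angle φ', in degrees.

K_p = (1+sin φ)/(1−sin φ) ⇒ sin φ = (K_p − 1)/(K_p + 1) = 0.3921.
φ = arcsin(0.3921) = 23.09°.

23.1°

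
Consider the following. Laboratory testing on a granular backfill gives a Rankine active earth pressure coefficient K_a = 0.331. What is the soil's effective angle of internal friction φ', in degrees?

30.2°

K_a = tan²(45° − φ/2) ⇒ 45° − φ/2 = arctan(√0.331) = 29.91°.
φ = 2(45° − 29.91°) = 30.17°.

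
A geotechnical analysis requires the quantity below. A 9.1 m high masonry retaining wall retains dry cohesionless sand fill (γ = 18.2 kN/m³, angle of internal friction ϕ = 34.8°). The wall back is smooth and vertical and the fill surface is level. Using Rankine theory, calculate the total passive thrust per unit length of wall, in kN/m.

K_p = tan²(45° + φ/2) = 3.659.
P_p = ½ K_p γ H² = 0.5 × 3.659 × 18.2 × 9.1² = 2757 kN/m.

2760 kN/m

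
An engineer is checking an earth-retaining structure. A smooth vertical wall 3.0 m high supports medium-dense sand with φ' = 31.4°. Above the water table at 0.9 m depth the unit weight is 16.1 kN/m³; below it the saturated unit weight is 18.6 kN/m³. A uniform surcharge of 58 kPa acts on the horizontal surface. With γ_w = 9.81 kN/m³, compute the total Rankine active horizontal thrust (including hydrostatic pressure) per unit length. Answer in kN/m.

94.2 kN/m

K_a = tan²(45° − φ/2) = 0.3149.
γ' = 18.6 − 9.81 = 8.790 kN/m³. h₂ = H − d_w = 2.1 m.
σ'_h: at surface K_a·q = 18.27; at WT K_a(q+γd_w) = 22.83; at base K_a(q+γd_w+γ'h₂) = 28.64 kPa.
P₁ = ½(18.27+22.83)×0.9 = 18.49; P₂ = ½(22.83+28.64)×2.1 = 54.04; P_w = ½γ_w h₂² = 21.63.
Total = 18.49+54.04+21.63 = 94.17 kN/m.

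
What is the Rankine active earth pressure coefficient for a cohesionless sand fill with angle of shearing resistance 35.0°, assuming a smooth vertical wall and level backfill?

K_a = (1 − sin φ)/(1 + sin φ) = (1 − sin 35.0°)/(1 + sin 35.0°) = 0.2710.

0.271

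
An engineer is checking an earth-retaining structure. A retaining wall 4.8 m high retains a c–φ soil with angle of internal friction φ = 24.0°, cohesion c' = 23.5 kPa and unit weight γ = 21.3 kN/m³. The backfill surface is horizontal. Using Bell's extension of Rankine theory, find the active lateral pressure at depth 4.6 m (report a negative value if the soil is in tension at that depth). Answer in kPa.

10.8 kPa

K_a = (1 − sin φ)/(1 + sin φ) = 0.4217.
σ_a = K_a γ z − 2c√K_a = 0.4217×21.3×4.6 − 2×23.5×0.6494 = 10.80 kPa.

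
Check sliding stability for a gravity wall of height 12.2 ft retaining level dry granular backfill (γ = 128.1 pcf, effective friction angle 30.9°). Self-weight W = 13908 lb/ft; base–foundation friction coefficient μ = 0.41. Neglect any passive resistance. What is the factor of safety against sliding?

1.86

K_a = tan²(45° − 30.9°/2) = 0.3214.
P_a = ½K_aγH² = 0.5×0.3214×128.1×12.2² = 3064 lb/ft, acting at H/3 = 4.067 ft above the base.
FS_sliding = μW / P_a = 0.41×13908 / 3064 = 1.861.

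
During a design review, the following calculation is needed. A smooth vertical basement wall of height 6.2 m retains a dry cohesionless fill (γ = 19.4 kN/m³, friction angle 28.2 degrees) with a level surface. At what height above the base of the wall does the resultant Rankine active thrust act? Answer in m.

2.07 m

K_a = 0.3582.
The pressure distribution is triangular, so the resultant acts at H/3 above the base = 6.2/3 = 2.067 m.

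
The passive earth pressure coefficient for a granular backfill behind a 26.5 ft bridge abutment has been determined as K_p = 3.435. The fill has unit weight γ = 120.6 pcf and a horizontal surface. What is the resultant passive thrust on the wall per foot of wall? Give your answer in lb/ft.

145000 lb/ft

P = ½ K_p γ H² = 0.5 × 3.435 × 120.6 × 26.5² = 145500 lb/ft.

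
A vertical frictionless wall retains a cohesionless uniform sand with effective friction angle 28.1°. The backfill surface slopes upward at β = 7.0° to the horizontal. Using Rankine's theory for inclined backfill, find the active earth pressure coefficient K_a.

0.369

K_a = cos β · (cos β − √(cos²β − cos²φ)) / (cos β + √(cos²β − cos²φ)).
cos β = 0.9925, cos φ = 0.8821, √(cos²β − cos²φ) = 0.4550.
K_a = 0.9925 × (0.9925 − 0.4550)/(0.9925 + 0.4550) = 0.3686.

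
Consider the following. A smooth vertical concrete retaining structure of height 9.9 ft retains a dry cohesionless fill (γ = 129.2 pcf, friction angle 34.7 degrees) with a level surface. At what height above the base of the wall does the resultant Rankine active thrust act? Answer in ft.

3.30 ft

K_a = 0.2745.
The pressure distribution is triangular, so the resultant acts at H/3 above the base = 9.9/3 = 3.300 ft.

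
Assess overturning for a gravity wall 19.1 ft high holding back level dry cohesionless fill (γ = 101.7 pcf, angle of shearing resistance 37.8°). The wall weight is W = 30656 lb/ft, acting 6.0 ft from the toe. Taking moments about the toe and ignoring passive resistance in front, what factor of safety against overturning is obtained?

6.49

K_a = tan²(45° − 37.8°/2) = 0.2400.
P_a = ½K_aγH² = 0.5×0.2400×101.7×19.1² = 4452 lb/ft, acting at H/3 = 6.367 ft above the base.
Overturning moment M_o = P_a × H/3 = 4452 × 6.367 = 28340.
Resisting moment M_r = W × 6.0 = 30656 × 6.0 = 183900.
FS_overturning = M_r/M_o = 183900/28340 = 6.489.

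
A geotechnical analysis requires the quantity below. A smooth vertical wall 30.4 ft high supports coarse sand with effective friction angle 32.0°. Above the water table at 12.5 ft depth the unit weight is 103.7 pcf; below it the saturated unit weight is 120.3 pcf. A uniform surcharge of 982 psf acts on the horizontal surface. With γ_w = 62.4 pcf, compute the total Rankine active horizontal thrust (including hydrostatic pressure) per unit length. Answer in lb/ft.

K_a = tan²(45° − φ/2) = 0.3073.
γ' = 120.3 − 62.4 = 57.90 pcf. h₂ = H − d_w = 17.9 ft.
σ'_h: at surface K_a·q = 301.7; at WT K_a(q+γd_w) = 700.0; at base K_a(q+γd_w+γ'h₂) = 1018 psf.
P₁ = ½(301.7+700.0)×12.5 = 6261; P₂ = ½(700.0+1018)×17.9 = 15380; P_w = ½γ_w h₂² = 9997.
Total = 6261+15380+9997 = 31640 lb/ft.

31600 lb/ft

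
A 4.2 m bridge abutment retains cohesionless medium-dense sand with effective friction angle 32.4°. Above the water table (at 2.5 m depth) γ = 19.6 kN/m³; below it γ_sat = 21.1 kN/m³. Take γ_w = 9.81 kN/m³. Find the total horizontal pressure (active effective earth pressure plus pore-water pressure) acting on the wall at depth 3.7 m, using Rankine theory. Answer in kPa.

K_a = (1 − sin φ)/(1 + sin φ) = 0.3022.
γ' = 21.1 − 9.81 = 11.29 kN/m³.
Effective vertical stress at 3.7 m: σ'_v = 19.6×2.5 + 11.29×1.20 = 62.55 kPa.
σ'_h = K_a σ'_v = 0.3022 × 62.55 = 18.90 kPa; u = γ_w × 1.20 = 11.77 kPa.
Total σ_h = 18.90 + 11.77 = 30.68 kPa.

30.7 kPa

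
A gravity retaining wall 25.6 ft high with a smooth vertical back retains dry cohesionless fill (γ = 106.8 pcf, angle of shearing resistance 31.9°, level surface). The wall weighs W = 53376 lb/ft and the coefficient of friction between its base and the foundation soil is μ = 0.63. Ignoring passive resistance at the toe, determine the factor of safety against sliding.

K_a = tan²(45° − 31.9°/2) = 0.3085.
P_a = ½K_aγH² = 0.5×0.3085×106.8×25.6² = 10800 lb/ft, acting at H/3 = 8.533 ft above the base.
FS_sliding = μW / P_a = 0.63×53376 / 10800 = 3.114.

3.11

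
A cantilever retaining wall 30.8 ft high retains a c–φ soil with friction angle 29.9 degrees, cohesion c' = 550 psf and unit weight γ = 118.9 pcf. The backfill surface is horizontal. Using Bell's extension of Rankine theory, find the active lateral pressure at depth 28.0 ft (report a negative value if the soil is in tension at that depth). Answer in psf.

478 psf

K_a = (1 − sin φ)/(1 + sin φ) = 0.3347.
σ_a = K_a γ z − 2c√K_a = 0.3347×118.9×28.0 − 2×550×0.5785 = 477.8 psf.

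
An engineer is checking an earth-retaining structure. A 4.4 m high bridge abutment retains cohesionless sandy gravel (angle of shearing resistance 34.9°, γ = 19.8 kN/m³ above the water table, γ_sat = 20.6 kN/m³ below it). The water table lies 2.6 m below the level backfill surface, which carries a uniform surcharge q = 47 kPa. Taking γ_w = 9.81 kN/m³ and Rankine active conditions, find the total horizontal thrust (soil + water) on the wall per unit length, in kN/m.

120 kN/m

K_a = tan²(45° − φ/2) = 0.2721.
γ' = 20.6 − 9.81 = 10.79 kN/m³. h₂ = H − d_w = 1.8 m.
σ'_h: at surface K_a·q = 12.79; at WT K_a(q+γd_w) = 26.80; at base K_a(q+γd_w+γ'h₂) = 32.09 kPa.
P₁ = ½(12.79+26.80)×2.6 = 51.47; P₂ = ½(26.80+32.09)×1.8 = 53.00; P_w = ½γ_w h₂² = 15.89.
Total = 51.47+53.00+15.89 = 120.4 kN/m.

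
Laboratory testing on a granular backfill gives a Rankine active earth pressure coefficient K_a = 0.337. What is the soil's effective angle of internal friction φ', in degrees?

29.7°

K_a = tan²(45° − φ/2) ⇒ 45° − φ/2 = arctan(√0.337) = 30.14°.
φ = 2(45° − 30.14°) = 29.73°.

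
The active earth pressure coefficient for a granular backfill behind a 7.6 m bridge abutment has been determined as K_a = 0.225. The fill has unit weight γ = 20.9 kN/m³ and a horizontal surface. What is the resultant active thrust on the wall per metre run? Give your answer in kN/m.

P = ½ K_a γ H² = 0.5 × 0.225 × 20.9 × 7.6² = 135.8 kN/m.

136 kN/m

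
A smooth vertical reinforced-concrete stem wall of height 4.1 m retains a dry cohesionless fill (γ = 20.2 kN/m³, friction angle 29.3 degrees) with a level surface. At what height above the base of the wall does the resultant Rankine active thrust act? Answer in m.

1.37 m

K_a = 0.3428.
The pressure distribution is triangular, so the resultant acts at H/3 above the base = 4.1/3 = 1.367 m.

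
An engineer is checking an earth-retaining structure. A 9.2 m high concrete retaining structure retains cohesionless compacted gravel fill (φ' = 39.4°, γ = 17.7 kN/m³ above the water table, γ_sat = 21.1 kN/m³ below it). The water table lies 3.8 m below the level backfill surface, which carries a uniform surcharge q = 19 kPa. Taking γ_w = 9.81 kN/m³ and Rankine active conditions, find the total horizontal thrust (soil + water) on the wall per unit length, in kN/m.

329 kN/m

K_a = tan²(45° − φ/2) = 0.2234.
γ' = 21.1 − 9.81 = 11.29 kN/m³. h₂ = H − d_w = 5.4 m.
σ'_h: at surface K_a·q = 4.245; at WT K_a(q+γd_w) = 19.27; at base K_a(q+γd_w+γ'h₂) = 32.90 kPa.
P₁ = ½(4.245+19.27)×3.8 = 44.69; P₂ = ½(19.27+32.90)×5.4 = 140.9; P_w = ½γ_w h₂² = 143.0.
Total = 44.69+140.9+143.0 = 328.6 kN/m.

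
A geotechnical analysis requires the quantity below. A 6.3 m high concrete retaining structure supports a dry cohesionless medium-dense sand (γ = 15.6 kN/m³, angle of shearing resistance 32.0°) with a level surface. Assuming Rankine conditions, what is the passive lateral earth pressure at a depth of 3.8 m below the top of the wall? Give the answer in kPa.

193 kPa

K_p = (1 + sin φ)/(1 − sin φ) = 3.255.
σ_h = K_p γ z = 3.255 × 15.6 × 3.8 = 192.9 kPa.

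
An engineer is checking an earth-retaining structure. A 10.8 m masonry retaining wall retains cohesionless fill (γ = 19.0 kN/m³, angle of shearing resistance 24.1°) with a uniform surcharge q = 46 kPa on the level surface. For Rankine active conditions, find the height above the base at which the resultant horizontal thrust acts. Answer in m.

4.16 m

K_a = 0.4201.
Triangular part P₁ = ½K_aγH² = 465.5 at H/3 = 3.600 m; rectangular part P₂ = K_a q H = 208.7 at H/2 = 5.400 m.
ȳ = (P₁·3.600 + P₂·5.400)/(P₁+P₂) = 4.157 m.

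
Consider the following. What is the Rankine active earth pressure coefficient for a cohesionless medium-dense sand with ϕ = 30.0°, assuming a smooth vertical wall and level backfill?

K_a = (1 − sin φ)/(1 + sin φ) = (1 − sin 30.0°)/(1 + sin 30.0°) = 0.3333.

0.333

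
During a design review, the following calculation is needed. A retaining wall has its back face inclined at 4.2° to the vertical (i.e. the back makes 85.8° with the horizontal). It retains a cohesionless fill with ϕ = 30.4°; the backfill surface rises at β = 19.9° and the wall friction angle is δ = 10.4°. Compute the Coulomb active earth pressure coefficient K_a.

K_a = sin²(α+φ) / [sin²α · sin(α−δ) · (1 + √{sin(φ+δ)sin(φ−β) / (sin(α−δ)sin(α+β))})²].
With α = 85.8°, φ = 30.4°, δ = 10.4°, β = 19.9°: K_a = 0.4539.

0.454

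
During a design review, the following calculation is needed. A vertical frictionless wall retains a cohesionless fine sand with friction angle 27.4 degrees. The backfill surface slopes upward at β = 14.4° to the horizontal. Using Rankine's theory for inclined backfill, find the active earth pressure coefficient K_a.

0.415

K_a = cos β · (cos β − √(cos²β − cos²φ)) / (cos β + √(cos²β − cos²φ)).
cos β = 0.9686, cos φ = 0.8878, √(cos²β − cos²φ) = 0.3872.
K_a = 0.9686 × (0.9686 − 0.3872)/(0.9686 + 0.3872) = 0.4153.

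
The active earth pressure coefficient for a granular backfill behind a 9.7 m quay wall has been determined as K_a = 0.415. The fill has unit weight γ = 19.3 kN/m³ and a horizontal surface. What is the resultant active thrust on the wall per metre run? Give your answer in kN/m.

P = ½ K_a γ H² = 0.5 × 0.415 × 19.3 × 9.7² = 376.8 kN/m.

377 kN/m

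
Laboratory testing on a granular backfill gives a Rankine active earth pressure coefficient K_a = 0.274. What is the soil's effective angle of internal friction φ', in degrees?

34.7°

K_a = tan²(45° − φ/2) ⇒ 45° − φ/2 = arctan(√0.274) = 27.63°.
φ = 2(45° − 27.63°) = 34.74°.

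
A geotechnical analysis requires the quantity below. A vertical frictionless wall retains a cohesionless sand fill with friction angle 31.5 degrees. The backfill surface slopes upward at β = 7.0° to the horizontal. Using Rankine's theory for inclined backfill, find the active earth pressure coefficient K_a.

0.320

K_a = cos β · (cos β − √(cos²β − cos²φ)) / (cos β + √(cos²β − cos²φ)).
cos β = 0.9925, cos φ = 0.8526, √(cos²β − cos²φ) = 0.5081.
K_a = 0.9925 × (0.9925 − 0.5081)/(0.9925 + 0.5081) = 0.3204.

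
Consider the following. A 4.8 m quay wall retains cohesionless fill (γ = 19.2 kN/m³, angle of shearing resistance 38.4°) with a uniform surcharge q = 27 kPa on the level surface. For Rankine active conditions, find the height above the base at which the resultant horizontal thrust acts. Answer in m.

K_a = 0.2337.
Triangular part P₁ = ½K_aγH² = 51.69 at H/3 = 1.600 m; rectangular part P₂ = K_a q H = 30.29 at H/2 = 2.400 m.
ȳ = (P₁·1.600 + P₂·2.400)/(P₁+P₂) = 1.896 m.

1.90 m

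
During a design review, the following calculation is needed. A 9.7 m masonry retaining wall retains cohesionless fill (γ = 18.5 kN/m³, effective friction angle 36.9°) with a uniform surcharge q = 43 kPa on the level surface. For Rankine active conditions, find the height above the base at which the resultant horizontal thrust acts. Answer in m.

K_a = 0.2497.
Triangular part P₁ = ½K_aγH² = 217.3 at H/3 = 3.233 m; rectangular part P₂ = K_a q H = 104.1 at H/2 = 4.850 m.
ȳ = (P₁·3.233 + P₂·4.850)/(P₁+P₂) = 3.757 m.

3.76 m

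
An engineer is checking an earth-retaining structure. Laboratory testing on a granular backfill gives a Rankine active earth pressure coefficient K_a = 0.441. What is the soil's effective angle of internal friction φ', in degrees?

K_a = tan²(45° − φ/2) ⇒ 45° − φ/2 = arctan(√0.441) = 33.59°.
φ = 2(45° − 33.59°) = 22.83°.

22.8°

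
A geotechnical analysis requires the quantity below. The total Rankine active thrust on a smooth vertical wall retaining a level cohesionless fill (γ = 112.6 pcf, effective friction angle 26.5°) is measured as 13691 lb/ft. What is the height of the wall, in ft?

K_a = 0.3829. P_a = ½ K_a γ H² ⇒ H = √(2P_a/(K_a γ)).
H = √(2×13691/(0.3829×112.6)) = 25.20 ft.

25.2 ft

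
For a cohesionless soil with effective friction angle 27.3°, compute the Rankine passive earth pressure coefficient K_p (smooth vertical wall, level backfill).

2.69

K_p = (1 + sin φ)/(1 − sin φ) = tan²(45° + 27.3°/2) = 2.694.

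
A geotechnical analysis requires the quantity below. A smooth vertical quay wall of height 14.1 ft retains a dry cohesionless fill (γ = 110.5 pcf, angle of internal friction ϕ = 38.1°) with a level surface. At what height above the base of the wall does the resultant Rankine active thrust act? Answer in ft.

4.70 ft

K_a = 0.2368.
The pressure distribution is triangular, so the resultant acts at H/3 above the base = 14.1/3 = 4.700 ft.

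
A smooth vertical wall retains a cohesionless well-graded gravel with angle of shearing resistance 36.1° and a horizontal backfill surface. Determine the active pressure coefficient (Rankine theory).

0.258

K_a = tan²(45° − φ/2) = tan²(26.95°) = 0.2585.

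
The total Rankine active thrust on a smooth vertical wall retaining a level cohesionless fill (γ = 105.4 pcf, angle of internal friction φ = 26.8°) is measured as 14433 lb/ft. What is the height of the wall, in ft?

K_a = 0.3785. P_a = ½ K_a γ H² ⇒ H = √(2P_a/(K_a γ)).
H = √(2×14433/(0.3785×105.4)) = 26.90 ft.

26.9 ft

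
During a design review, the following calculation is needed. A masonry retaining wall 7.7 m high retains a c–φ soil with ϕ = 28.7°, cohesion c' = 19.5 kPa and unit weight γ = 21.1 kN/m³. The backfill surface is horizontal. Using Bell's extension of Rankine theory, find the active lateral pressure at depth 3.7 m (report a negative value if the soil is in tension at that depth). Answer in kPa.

K_a = (1 − sin φ)/(1 + sin φ) = 0.3511.
σ_a = K_a γ z − 2c√K_a = 0.3511×21.1×3.7 − 2×19.5×0.5926 = 4.304 kPa.

4.30 kPa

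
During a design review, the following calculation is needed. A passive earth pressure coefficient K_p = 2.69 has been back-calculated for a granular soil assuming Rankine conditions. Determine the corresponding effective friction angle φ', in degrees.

K_p = (1+sin φ)/(1−sin φ) ⇒ sin φ = (K_p − 1)/(K_p + 1) = 0.4580.
φ = arcsin(0.4580) = 27.26°.

27.3°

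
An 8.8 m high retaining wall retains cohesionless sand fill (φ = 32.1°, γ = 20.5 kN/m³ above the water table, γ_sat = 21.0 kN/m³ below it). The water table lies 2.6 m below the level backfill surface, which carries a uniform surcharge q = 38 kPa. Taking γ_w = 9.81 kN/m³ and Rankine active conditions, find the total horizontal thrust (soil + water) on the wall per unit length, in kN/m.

479 kN/m

K_a = tan²(45° − φ/2) = 0.3060.
γ' = 21.0 − 9.81 = 11.19 kN/m³. h₂ = H − d_w = 6.2 m.
σ'_h: at surface K_a·q = 11.63; at WT K_a(q+γd_w) = 27.94; at base K_a(q+γd_w+γ'h₂) = 49.17 kPa.
P₁ = ½(11.63+27.94)×2.6 = 51.43; P₂ = ½(27.94+49.17)×6.2 = 239.0; P_w = ½γ_w h₂² = 188.5.
Total = 51.43+239.0+188.5 = 479.0 kN/m.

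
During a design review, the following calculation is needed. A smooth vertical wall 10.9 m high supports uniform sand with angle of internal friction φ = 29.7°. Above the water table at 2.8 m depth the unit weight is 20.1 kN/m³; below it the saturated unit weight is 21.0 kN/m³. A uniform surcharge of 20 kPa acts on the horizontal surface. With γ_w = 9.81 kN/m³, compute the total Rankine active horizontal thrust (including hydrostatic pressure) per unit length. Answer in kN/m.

700 kN/m

K_a = tan²(45° − φ/2) = 0.3374.
γ' = 21.0 − 9.81 = 11.19 kN/m³. h₂ = H − d_w = 8.1 m.
σ'_h: at surface K_a·q = 6.748; at WT K_a(q+γd_w) = 25.74; at base K_a(q+γd_w+γ'h₂) = 56.32 kPa.
P₁ = ½(6.748+25.74)×2.8 = 45.48; P₂ = ½(25.74+56.32)×8.1 = 332.3; P_w = ½γ_w h₂² = 321.8.
Total = 45.48+332.3+321.8 = 699.6 kN/m.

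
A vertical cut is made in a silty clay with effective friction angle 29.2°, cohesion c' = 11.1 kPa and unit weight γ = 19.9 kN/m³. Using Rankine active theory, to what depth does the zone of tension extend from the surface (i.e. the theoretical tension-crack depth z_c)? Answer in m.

K_a = tan²(45° − 29.2°/2) = 0.3442; √K_a = 0.5867.
The active pressure is zero where K_a γ z = 2c√K_a, so z_c = 2c/(γ√K_a) = 2×11.1/(19.9×0.5867) = 1.901 m.

1.90 m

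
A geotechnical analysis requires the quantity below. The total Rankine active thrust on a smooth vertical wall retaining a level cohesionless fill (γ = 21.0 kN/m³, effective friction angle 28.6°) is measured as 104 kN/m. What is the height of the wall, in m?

5.30 m

K_a = 0.3525. P_a = ½ K_a γ H² ⇒ H = √(2P_a/(K_a γ)).
H = √(2×104/(0.3525×21.0)) = 5.300 m.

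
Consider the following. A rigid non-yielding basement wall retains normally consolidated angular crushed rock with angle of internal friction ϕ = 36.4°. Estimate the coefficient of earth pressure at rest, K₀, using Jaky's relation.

0.407

K₀ = 1 − sin φ' = 1 − sin 36.4° = 0.4066.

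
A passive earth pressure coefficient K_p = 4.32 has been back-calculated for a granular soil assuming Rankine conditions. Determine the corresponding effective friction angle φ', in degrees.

K_p = (1+sin φ)/(1−sin φ) ⇒ sin φ = (K_p − 1)/(K_p + 1) = 0.6241.
φ = arcsin(0.6241) = 38.61°.

38.6°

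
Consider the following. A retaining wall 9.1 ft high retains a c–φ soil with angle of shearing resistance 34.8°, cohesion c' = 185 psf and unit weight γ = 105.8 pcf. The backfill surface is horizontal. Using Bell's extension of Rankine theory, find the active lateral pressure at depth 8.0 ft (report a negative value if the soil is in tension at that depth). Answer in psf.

K_a = (1 − sin φ)/(1 + sin φ) = 0.2733.
σ_a = K_a γ z − 2c√K_a = 0.2733×105.8×8.0 − 2×185×0.5228 = 37.90 psf.

37.9 psf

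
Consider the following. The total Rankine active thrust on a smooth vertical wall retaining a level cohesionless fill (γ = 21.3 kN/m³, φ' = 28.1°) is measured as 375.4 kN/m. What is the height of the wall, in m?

9.90 m

K_a = 0.3596. P_a = ½ K_a γ H² ⇒ H = √(2P_a/(K_a γ)).
H = √(2×375.4/(0.3596×21.3)) = 9.901 m.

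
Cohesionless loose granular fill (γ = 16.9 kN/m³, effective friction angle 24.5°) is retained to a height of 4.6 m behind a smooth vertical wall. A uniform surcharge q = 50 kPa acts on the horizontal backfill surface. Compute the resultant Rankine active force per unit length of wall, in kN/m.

K_a = tan²(45° − φ/2) = 0.4137.
Soil triangle: ½ K_a γ H² = 0.5×0.4137×16.9×4.6² = 73.98 kN/m.
Surcharge rectangle: K_a q H = 0.4137×50×4.6 = 95.16 kN/m.
Total = 73.98 + 95.16 = 169.1 kN/m.

169 kN/m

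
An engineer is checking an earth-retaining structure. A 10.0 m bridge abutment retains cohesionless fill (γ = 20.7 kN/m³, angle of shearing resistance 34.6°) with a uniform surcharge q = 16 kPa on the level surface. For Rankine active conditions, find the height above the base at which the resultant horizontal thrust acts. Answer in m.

3.56 m

K_a = 0.2756.
Triangular part P₁ = ½K_aγH² = 285.3 at H/3 = 3.333 m; rectangular part P₂ = K_a q H = 44.10 at H/2 = 5.000 m.
ȳ = (P₁·3.333 + P₂·5.000)/(P₁+P₂) = 3.556 m.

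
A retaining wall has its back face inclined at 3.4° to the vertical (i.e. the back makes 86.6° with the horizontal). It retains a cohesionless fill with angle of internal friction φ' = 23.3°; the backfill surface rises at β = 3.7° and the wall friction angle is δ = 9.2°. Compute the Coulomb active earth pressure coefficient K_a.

K_a = sin²(α+φ) / [sin²α · sin(α−δ) · (1 + √{sin(φ+δ)sin(φ−β) / (sin(α−δ)sin(α+β))})²].
With α = 86.6°, φ = 23.3°, δ = 9.2°, β = 3.7°: K_a = 0.4448.

0.445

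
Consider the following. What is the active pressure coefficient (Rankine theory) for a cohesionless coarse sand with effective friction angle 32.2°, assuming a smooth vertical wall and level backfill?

K_a = tan²(45° − φ/2) = tan²(28.90°) = 0.3047.

0.305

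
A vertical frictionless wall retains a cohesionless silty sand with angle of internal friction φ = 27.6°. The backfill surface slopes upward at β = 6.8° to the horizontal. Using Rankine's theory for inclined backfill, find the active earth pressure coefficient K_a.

0.376

K_a = cos β · (cos β − √(cos²β − cos²φ)) / (cos β + √(cos²β − cos²φ)).
cos β = 0.9930, cos φ = 0.8862, √(cos²β − cos²φ) = 0.4479.
K_a = 0.9930 × (0.9930 − 0.4479)/(0.9930 + 0.4479) = 0.3756.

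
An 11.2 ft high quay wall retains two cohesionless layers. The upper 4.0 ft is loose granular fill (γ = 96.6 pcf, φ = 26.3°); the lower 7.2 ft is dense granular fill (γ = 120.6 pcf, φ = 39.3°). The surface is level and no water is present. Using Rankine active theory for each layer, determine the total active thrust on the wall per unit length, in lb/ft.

K_a1 = tan²(45°−26.3°/2) = 0.3859; K_a2 = tan²(45°−39.3°/2) = 0.2245.
Layer 1: σ at base = K_a1 γ₁ h₁ = 149.1 psf; P₁ = ½×149.1×4.0 = 298.2.
Layer 2: σ_v at top = γ₁h₁ = 386.4; σ_h top = K_a2×386.4 = 86.73; σ_h base = K_a2×(386.4+120.6×7.2) = 281.6.
P₂ = ½(86.73+281.6)×7.2 = 1326. Total P_a = 298.2+1326 = 1624 lb/ft.

1620 lb/ft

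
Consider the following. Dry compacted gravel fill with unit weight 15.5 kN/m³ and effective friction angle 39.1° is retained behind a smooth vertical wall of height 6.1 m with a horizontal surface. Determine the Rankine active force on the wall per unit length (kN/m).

K_a = tan²(45° − φ/2) = 0.2265.
P_a = ½ K_a γ H² = 0.5 × 0.2265 × 15.5 × 6.1² = 65.31 kN/m.

65.3 kN/m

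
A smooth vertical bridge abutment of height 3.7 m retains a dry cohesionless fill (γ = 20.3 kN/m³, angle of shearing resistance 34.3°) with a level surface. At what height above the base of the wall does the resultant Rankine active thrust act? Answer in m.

1.23 m

K_a = 0.2792.
The pressure distribution is triangular, so the resultant acts at H/3 above the base = 3.7/3 = 1.233 m.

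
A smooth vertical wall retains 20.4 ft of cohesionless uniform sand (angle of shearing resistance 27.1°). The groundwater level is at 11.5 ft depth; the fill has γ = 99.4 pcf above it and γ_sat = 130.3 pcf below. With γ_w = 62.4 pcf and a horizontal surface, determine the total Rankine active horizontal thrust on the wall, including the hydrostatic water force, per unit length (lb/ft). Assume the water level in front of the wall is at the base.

K_a = tan²(45° − φ/2) = 0.3741.
γ' = 130.3 − 62.4 = 67.90 pcf. Depth below WT = 8.9 ft.
σ'_h at WT = K_a γ d_w = 427.6 psf; at base = 427.6 + K_a γ' × 8.9 = 653.6 psf.
P₁ (0–11.5 ft) = ½×427.6×11.5 = 2459. P₂ (11.5–20.4 ft) = ½(427.6+653.6)×8.9 = 4811.
P_w = ½ γ_w h₂² = 0.5×62.4×8.9² = 2471. Total = 2459+4811+2471 = 9741 lb/ft.

9740 lb/ft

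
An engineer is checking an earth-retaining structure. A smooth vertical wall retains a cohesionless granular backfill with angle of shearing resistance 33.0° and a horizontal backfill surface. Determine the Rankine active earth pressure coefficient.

0.295

K_a = tan²(45° − φ/2) = tan²(28.50°) = 0.2948.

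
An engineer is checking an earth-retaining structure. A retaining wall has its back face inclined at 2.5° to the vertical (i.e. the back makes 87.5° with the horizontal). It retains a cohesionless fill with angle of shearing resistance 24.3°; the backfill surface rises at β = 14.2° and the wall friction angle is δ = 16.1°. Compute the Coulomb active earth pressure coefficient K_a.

0.500

K_a = sin²(α+φ) / [sin²α · sin(α−δ) · (1 + √{sin(φ+δ)sin(φ−β) / (sin(α−δ)sin(α+β))})²].
With α = 87.5°, φ = 24.3°, δ = 16.1°, β = 14.2°: K_a = 0.5001.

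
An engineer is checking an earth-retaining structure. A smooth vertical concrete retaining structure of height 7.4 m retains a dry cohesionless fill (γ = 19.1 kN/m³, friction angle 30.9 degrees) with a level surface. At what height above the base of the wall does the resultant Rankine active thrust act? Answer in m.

2.47 m

K_a = 0.3214.
The pressure distribution is triangular, so the resultant acts at H/3 above the base = 7.4/3 = 2.467 m.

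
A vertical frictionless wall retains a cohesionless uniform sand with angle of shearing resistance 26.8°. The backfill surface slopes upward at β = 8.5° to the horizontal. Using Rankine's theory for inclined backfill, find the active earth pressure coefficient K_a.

0.394

K_a = cos β · (cos β − √(cos²β − cos²φ)) / (cos β + √(cos²β − cos²φ)).
cos β = 0.9890, cos φ = 0.8926, √(cos²β − cos²φ) = 0.4260.
K_a = 0.9890 × (0.9890 − 0.4260)/(0.9890 + 0.4260) = 0.3936.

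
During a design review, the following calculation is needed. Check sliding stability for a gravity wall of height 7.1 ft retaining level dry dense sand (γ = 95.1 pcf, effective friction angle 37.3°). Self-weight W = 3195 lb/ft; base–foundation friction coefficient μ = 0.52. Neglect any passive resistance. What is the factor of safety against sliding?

K_a = tan²(45° − 37.3°/2) = 0.2453.
P_a = ½K_aγH² = 0.5×0.2453×95.1×7.1² = 588.1 lb/ft, acting at H/3 = 2.367 ft above the base.
FS_sliding = μW / P_a = 0.52×3195 / 588.1 = 2.825.

2.83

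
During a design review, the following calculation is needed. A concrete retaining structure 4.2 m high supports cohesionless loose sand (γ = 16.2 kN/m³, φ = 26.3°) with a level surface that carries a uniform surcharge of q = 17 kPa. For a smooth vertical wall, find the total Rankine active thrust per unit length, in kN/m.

K_a = tan²(45° − φ/2) = 0.3859.
Soil triangle: ½ K_a γ H² = 0.5×0.3859×16.2×4.2² = 55.14 kN/m.
Surcharge rectangle: K_a q H = 0.3859×17×4.2 = 27.56 kN/m.
Total = 55.14 + 27.56 = 82.70 kN/m.

82.7 kN/m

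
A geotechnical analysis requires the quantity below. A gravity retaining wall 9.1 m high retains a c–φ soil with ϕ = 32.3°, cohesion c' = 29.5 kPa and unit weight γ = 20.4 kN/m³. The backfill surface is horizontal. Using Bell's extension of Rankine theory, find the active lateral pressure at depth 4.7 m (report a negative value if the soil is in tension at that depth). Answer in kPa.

K_a = (1 − sin φ)/(1 + sin φ) = 0.3035.
σ_a = K_a γ z − 2c√K_a = 0.3035×20.4×4.7 − 2×29.5×0.5509 = -3.405 kPa.

-3.40 kPa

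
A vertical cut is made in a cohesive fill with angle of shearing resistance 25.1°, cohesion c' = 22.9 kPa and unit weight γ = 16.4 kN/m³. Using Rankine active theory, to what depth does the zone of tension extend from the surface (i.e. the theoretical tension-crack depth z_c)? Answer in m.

K_a = tan²(45° − 25.1°/2) = 0.4043; √K_a = 0.6358.
The active pressure is zero where K_a γ z = 2c√K_a, so z_c = 2c/(γ√K_a) = 2×22.9/(16.4×0.6358) = 4.392 m.

4.39 m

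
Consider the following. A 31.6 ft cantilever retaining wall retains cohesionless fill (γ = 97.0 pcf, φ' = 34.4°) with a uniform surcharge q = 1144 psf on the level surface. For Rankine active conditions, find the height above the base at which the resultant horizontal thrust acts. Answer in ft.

12.8 ft

K_a = 0.2780.
Triangular part P₁ = ½K_aγH² = 13460 at H/3 = 10.53 ft; rectangular part P₂ = K_a q H = 10050 at H/2 = 15.80 ft.
ȳ = (P₁·10.53 + P₂·15.80)/(P₁+P₂) = 12.78 ft.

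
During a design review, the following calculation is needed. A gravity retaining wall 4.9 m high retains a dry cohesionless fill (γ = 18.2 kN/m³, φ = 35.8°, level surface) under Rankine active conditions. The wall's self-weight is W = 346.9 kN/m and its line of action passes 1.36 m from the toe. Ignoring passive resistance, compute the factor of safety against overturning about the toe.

K_a = tan²(45° − 35.8°/2) = 0.2619.
P_a = ½K_aγH² = 0.5×0.2619×18.2×4.9² = 57.21 kN/m, acting at H/3 = 1.633 m above the base.
Overturning moment M_o = P_a × H/3 = 57.21 × 1.633 = 93.45.
Resisting moment M_r = W × 1.36 = 346.9 × 1.36 = 471.8.
FS_overturning = M_r/M_o = 471.8/93.45 = 5.048.

5.05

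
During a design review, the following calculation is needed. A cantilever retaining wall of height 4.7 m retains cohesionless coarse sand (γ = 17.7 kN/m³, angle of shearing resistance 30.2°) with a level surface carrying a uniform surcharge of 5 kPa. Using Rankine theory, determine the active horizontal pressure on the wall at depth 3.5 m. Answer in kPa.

22.1 kPa

K_a = (1 − sin φ)/(1 + sin φ) = 0.3307.
σ_v = γz + q = 17.7 × 3.5 + 5 = 66.95 kPa.
σ_h = K_a σ_v = 0.3307 × 66.95 = 22.14 kPa.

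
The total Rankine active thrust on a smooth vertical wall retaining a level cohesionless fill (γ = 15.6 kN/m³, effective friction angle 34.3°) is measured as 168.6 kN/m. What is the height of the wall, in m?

8.80 m

K_a = 0.2792. P_a = ½ K_a γ H² ⇒ H = √(2P_a/(K_a γ)).
H = √(2×168.6/(0.2792×15.6)) = 8.799 m.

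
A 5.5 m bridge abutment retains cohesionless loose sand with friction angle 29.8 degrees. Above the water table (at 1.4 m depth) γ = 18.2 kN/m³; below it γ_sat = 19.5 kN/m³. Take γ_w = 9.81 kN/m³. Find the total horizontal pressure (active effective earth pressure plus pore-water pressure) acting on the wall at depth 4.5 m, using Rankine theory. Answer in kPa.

K_a = (1 − sin φ)/(1 + sin φ) = 0.3360.
γ' = 19.5 − 9.81 = 9.690 kN/m³.
Effective vertical stress at 4.5 m: σ'_v = 18.2×1.4 + 9.690×3.10 = 55.52 kPa.
σ'_h = K_a σ'_v = 0.3360 × 55.52 = 18.66 kPa; u = γ_w × 3.10 = 30.41 kPa.
Total σ_h = 18.66 + 30.41 = 49.07 kPa.

49.1 kPa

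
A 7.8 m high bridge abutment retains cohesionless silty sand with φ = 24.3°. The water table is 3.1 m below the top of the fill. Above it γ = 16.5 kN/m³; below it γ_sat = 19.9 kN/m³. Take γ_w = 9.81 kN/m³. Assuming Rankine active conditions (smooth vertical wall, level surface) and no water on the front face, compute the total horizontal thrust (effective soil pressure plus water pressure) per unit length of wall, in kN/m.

K_a = tan²(45° − φ/2) = 0.4169.
γ' = 19.9 − 9.81 = 10.09 kN/m³. Depth below WT = 4.7 m.
σ'_h at WT = K_a γ d_w = 21.33 kPa; at base = 21.33 + K_a γ' × 4.7 = 41.10 kPa.
P₁ (0–3.1 m) = ½×21.33×3.1 = 33.05. P₂ (3.1–7.8 m) = ½(21.33+41.10)×4.7 = 146.7.
P_w = ½ γ_w h₂² = 0.5×9.81×4.7² = 108.4. Total = 33.05+146.7+108.4 = 288.1 kN/m.

288 kN/m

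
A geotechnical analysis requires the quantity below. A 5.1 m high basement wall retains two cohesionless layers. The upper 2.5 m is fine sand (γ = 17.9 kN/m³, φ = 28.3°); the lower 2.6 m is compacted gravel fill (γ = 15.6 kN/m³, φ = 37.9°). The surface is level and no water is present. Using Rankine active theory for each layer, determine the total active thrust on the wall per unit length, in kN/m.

60.4 kN/m

K_a1 = tan²(45°−28.3°/2) = 0.3568; K_a2 = tan²(45°−37.9°/2) = 0.2389.
Layer 1: σ at base = K_a1 γ₁ h₁ = 15.97 kPa; P₁ = ½×15.97×2.5 = 19.96.
Layer 2: σ_v at top = γ₁h₁ = 44.75; σ_h top = K_a2×44.75 = 10.69; σ_h base = K_a2×(44.75+15.6×2.6) = 20.38.
P₂ = ½(10.69+20.38)×2.6 = 40.40. Total P_a = 19.96+40.40 = 60.36 kN/m.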